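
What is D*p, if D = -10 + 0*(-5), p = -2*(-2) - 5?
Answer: 10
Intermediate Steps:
p = -1 (p = 4 - 5 = -1)
D = -10 (D = -10 + 0 = -10)
D*p = -10*(-1) = 10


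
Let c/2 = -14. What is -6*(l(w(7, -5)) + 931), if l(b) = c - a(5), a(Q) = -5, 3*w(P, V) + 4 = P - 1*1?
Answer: -5448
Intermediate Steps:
w(P, V) = -5/3 + P/3 (w(P, V) = -4/3 + (P - 1*1)/3 = -4/3 + (P - 1)/3 = -4/3 + (-1 + P)/3 = -4/3 + (-⅓ + P/3) = -5/3 + P/3)
c = -28 (c = 2*(-14) = -28)
l(b) = -23 (l(b) = -28 - 1*(-5) = -28 + 5 = -23)
-6*(l(w(7, -5)) + 931) = -6*(-23 + 931) = -6*908 = -5448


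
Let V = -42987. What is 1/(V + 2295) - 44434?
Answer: -1808108329/40692 ≈ -44434.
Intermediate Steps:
1/(V + 2295) - 44434 = 1/(-42987 + 2295) - 44434 = 1/(-40692) - 44434 = -1/40692 - 44434 = -1808108329/40692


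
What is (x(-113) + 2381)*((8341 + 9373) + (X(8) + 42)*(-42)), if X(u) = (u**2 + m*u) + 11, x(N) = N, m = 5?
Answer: 25220160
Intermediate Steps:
X(u) = 11 + u**2 + 5*u (X(u) = (u**2 + 5*u) + 11 = 11 + u**2 + 5*u)
(x(-113) + 2381)*((8341 + 9373) + (X(8) + 42)*(-42)) = (-113 + 2381)*((8341 + 9373) + ((11 + 8**2 + 5*8) + 42)*(-42)) = 2268*(17714 + ((11 + 64 + 40) + 42)*(-42)) = 2268*(17714 + (115 + 42)*(-42)) = 2268*(17714 + 157*(-42)) = 2268*(17714 - 6594) = 2268*11120 = 25220160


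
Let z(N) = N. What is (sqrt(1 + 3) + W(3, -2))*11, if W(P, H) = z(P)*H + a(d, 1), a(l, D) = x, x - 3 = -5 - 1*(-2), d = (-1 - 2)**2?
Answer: -44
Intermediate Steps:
d = 9 (d = (-3)**2 = 9)
x = 0 (x = 3 + (-5 - 1*(-2)) = 3 + (-5 + 2) = 3 - 3 = 0)
a(l, D) = 0
W(P, H) = H*P (W(P, H) = P*H + 0 = H*P + 0 = H*P)
(sqrt(1 + 3) + W(3, -2))*11 = (sqrt(1 + 3) - 2*3)*11 = (sqrt(4) - 6)*11 = (2 - 6)*11 = -4*11 = -44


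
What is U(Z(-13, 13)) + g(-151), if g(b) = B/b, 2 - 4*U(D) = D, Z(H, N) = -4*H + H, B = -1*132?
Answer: -5059/604 ≈ -8.3758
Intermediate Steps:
B = -132
Z(H, N) = -3*H
U(D) = ½ - D/4
g(b) = -132/b
U(Z(-13, 13)) + g(-151) = (½ - (-3)*(-13)/4) - 132/(-151) = (½ - ¼*39) - 132*(-1/151) = (½ - 39/4) + 132/151 = -37/4 + 132/151 = -5059/604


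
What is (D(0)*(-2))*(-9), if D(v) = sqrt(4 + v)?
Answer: 36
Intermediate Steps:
(D(0)*(-2))*(-9) = (sqrt(4 + 0)*(-2))*(-9) = (sqrt(4)*(-2))*(-9) = (2*(-2))*(-9) = -4*(-9) = 36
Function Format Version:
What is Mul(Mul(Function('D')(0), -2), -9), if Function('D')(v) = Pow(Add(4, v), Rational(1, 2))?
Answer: 36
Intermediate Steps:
Mul(Mul(Function('D')(0), -2), -9) = Mul(Mul(Pow(Add(4, 0), Rational(1, 2)), -2), -9) = Mul(Mul(Pow(4, Rational(1, 2)), -2), -9) = Mul(Mul(2, -2), -9) = Mul(-4, -9) = 36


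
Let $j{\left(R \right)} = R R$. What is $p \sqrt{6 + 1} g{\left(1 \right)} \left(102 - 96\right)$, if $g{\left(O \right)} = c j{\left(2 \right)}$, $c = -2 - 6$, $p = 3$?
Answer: $- 576 \sqrt{7} \approx -1524.0$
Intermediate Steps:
$j{\left(R \right)} = R^{2}$
$c = -8$ ($c = -2 - 6 = -8$)
$g{\left(O \right)} = -32$ ($g{\left(O \right)} = - 8 \cdot 2^{2} = \left(-8\right) 4 = -32$)
$p \sqrt{6 + 1} g{\left(1 \right)} \left(102 - 96\right) = 3 \sqrt{6 + 1} \left(-32\right) \left(102 - 96\right) = 3 \sqrt{7} \left(-32\right) 6 = - 96 \sqrt{7} \cdot 6 = - 576 \sqrt{7}$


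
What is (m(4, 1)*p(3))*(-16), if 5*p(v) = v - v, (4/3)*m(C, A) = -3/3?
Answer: 0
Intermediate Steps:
m(C, A) = -¾ (m(C, A) = 3*(-3/3)/4 = 3*(-3*⅓)/4 = (¾)*(-1) = -¾)
p(v) = 0 (p(v) = (v - v)/5 = (⅕)*0 = 0)
(m(4, 1)*p(3))*(-16) = -¾*0*(-16) = 0*(-16) = 0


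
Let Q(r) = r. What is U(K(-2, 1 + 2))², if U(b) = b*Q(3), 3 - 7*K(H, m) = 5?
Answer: 36/49 ≈ 0.73469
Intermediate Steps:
K(H, m) = -2/7 (K(H, m) = 3/7 - ⅐*5 = 3/7 - 5/7 = -2/7)
U(b) = 3*b (U(b) = b*3 = 3*b)
U(K(-2, 1 + 2))² = (3*(-2/7))² = (-6/7)² = 36/49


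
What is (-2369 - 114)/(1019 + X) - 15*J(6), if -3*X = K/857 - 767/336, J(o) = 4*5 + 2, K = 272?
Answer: -292820567478/880835191 ≈ -332.44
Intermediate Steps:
J(o) = 22 (J(o) = 20 + 2 = 22)
X = 565927/863856 (X = -(272/857 - 767/336)/3 = -⅓*(-565927/287952) = 565927/863856 ≈ 0.65512)
(-2369 - 114)/(1019 + X) - 15*J(6) = (-2369 - 114)/(1019 + 565927/863856) - 15*22 = -2483/880835191/863856 - 330 = -2483*863856/880835191 - 330 = -2144954448/880835191 - 330 = -292820567478/880835191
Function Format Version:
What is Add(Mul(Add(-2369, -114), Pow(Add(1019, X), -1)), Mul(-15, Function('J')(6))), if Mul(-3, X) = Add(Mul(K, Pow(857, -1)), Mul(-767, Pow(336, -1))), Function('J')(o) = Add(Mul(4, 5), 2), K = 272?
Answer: Rational(-292820567478, 880835191) ≈ -332.44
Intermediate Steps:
Function('J')(o) = 22 (Function('J')(o) = Add(20, 2) = 22)
X = Rational(565927, 863856) (X = Mul(Rational(-1, 3), Add(Mul(272, Pow(857, -1)), Mul(-767, Pow(336, -1)))) = Mul(Rational(-1, 3), Add(Mul(272, Rational(1, 857)), Mul(-767, Rational(1, 336)))) = Mul(Rational(-1, 3), Add(Rational(272, 857), Rational(-767, 336))) = Mul(Rational(-1, 3), Rational(-565927, 287952)) = Rational(565927, 863856) ≈ 0.65512)
Add(Mul(Add(-2369, -114), Pow(Add(1019, X), -1)), Mul(-15, Function('J')(6))) = Add(Mul(Add(-2369, -114), Pow(Add(1019, Rational(565927, 863856)), -1)), Mul(-15, 22)) = Add(Mul(-2483, Pow(Rational(880835191, 863856), -1)), -330) = Add(Mul(-2483, Rational(863856, 880835191)), -330) = Add(Rational(-2144954448, 880835191), -330) = Rational(-292820567478, 880835191)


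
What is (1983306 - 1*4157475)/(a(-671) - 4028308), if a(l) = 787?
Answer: 724723/1342507 ≈ 0.53983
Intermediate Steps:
(1983306 - 1*4157475)/(a(-671) - 4028308) = (1983306 - 1*4157475)/(787 - 4028308) = (1983306 - 4157475)/(-4027521) = -2174169*(-1/4027521) = 724723/1342507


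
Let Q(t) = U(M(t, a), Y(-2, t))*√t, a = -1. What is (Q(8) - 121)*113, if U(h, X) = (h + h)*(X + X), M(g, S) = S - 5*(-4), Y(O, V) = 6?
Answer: -13673 + 103056*√2 ≈ 1.3207e+5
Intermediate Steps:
M(g, S) = 20 + S (M(g, S) = S + 20 = 20 + S)
U(h, X) = 4*X*h (U(h, X) = (2*h)*(2*X) = 4*X*h)
Q(t) = 456*√t (Q(t) = (4*6*(20 - 1))*√t = (4*6*19)*√t = 456*√t)
(Q(8) - 121)*113 = (456*√8 - 121)*113 = (456*(2*√2) - 121)*113 = (912*√2 - 121)*113 = (-121 + 912*√2)*113 = -13673 + 103056*√2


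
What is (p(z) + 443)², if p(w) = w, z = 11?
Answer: 206116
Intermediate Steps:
(p(z) + 443)² = (11 + 443)² = 454² = 206116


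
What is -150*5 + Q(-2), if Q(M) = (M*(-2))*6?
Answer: -726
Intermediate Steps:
Q(M) = -12*M (Q(M) = -2*M*6 = -12*M)
-150*5 + Q(-2) = -150*5 - 12*(-2) = -750 + 24 = -726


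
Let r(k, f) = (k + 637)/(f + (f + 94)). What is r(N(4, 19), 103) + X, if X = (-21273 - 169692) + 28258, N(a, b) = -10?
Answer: -16270491/100 ≈ -1.6271e+5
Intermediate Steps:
X = -162707 (X = -190965 + 28258 = -162707)
r(k, f) = (637 + k)/(94 + 2*f) (r(k, f) = (637 + k)/(f + (94 + f)) = (637 + k)/(94 + 2*f))
r(N(4, 19), 103) + X = (637 - 10)/(2*(47 + 103)) - 162707 = (1/2)*627/150 - 162707 = (1/2)*(1/150)*627 - 162707 = 209/100 - 162707 = -16270491/100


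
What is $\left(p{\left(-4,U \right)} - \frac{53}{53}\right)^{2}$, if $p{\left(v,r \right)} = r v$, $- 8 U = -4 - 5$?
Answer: $\frac{121}{4} \approx 30.25$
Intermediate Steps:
$U = \frac{9}{8}$ ($U = - \frac{-4 - 5}{8} = \left(- \frac{1}{8}\right) \left(-9\right) = \frac{9}{8} \approx 1.125$)
$\left(p{\left(-4,U \right)} - \frac{53}{53}\right)^{2} = \left(\frac{9}{8} \left(-4\right) - \frac{53}{53}\right)^{2} = \left(- \frac{9}{2} - 1\right)^{2} = \left(- \frac{11}{2}\right)^{2} = \frac{121}{4}$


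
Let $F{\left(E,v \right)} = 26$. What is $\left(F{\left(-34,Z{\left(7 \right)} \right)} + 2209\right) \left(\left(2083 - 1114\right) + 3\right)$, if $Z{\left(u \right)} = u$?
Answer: $2172420$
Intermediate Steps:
$\left(F{\left(-34,Z{\left(7 \right)} \right)} + 2209\right) \left(\left(2083 - 1114\right) + 3\right) = \left(26 + 2209\right) \left(\left(2083 - 1114\right) + 3\right) = 2235 \left(\left(2083 - 1114\right) + 3\right) = 2235 \left(969 + 3\right) = 2235 \cdot 972 = 2172420$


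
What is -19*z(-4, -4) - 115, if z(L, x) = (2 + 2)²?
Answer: -419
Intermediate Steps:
z(L, x) = 16 (z(L, x) = 4² = 16)
-19*z(-4, -4) - 115 = -19*16 - 115 = -304 - 115 = -419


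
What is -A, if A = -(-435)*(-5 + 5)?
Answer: 0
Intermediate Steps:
A = 0 (A = -(-435)*0 = -87*0 = 0)
-A = -1*0 = 0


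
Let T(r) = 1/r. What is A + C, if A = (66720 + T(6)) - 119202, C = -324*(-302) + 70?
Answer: 272617/6 ≈ 45436.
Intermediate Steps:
C = 97918 (C = 97848 + 70 = 97918)
A = -314891/6 (A = (66720 + 1/6) - 119202 = (66720 + ⅙) - 119202 = 400321/6 - 119202 = -314891/6 ≈ -52482.)
A + C = -314891/6 + 97918 = 272617/6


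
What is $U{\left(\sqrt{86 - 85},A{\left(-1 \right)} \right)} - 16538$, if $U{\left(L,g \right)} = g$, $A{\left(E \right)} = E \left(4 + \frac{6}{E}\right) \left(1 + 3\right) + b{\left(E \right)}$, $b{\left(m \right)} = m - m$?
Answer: $-16530$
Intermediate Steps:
$b{\left(m \right)} = 0$
$A{\left(E \right)} = E \left(16 + \frac{24}{E}\right)$ ($A{\left(E \right)} = E \left(4 + \frac{6}{E}\right) \left(1 + 3\right) + 0 = E \left(4 + \frac{6}{E}\right) 4 + 0 = E \left(16 + \frac{24}{E}\right) + 0 = E \left(16 + \frac{24}{E}\right)$)
$U{\left(\sqrt{86 - 85},A{\left(-1 \right)} \right)} - 16538 = \left(24 + 16 \left(-1\right)\right) - 16538 = \left(24 - 16\right) - 16538 = 8 - 16538 = -16530$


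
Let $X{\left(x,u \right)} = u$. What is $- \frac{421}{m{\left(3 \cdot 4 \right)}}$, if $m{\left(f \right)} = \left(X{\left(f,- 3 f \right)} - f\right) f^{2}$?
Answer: $\frac{421}{6912} \approx 0.060909$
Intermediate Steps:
$m{\left(f \right)} = - 4 f^{3}$ ($m{\left(f \right)} = \left(- 3 f - f\right) f^{2} = - 4 f f^{2} = - 4 f^{3}$)
$- \frac{421}{m{\left(3 \cdot 4 \right)}} = - \frac{421}{\left(-4\right) \left(3 \cdot 4\right)^{3}} = - \frac{421}{\left(-4\right) 12^{3}} = - \frac{421}{\left(-4\right) 1728} = - \frac{421}{-6912} = \left(-421\right) \left(- \frac{1}{6912}\right) = \frac{421}{6912}$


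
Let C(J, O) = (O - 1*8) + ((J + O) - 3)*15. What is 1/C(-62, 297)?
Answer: 1/3769 ≈ 0.00026532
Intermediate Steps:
C(J, O) = -53 + 15*J + 16*O (C(J, O) = (O - 8) + (-3 + J + O)*15 = (-8 + O) + (-45 + 15*J + 15*O) = -53 + 15*J + 16*O)
1/C(-62, 297) = 1/(-53 + 15*(-62) + 16*297) = 1/(-53 - 930 + 4752) = 1/3769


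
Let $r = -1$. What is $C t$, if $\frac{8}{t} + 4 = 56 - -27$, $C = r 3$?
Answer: $- \frac{24}{79} \approx -0.3038$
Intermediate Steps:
$C = -3$ ($C = \left(-1\right) 3 = -3$)
$t = \frac{8}{79}$ ($t = \frac{8}{-4 + \left(56 - -27\right)} = \frac{8}{-4 + \left(56 + 27\right)} = \frac{8}{-4 + 83} = \frac{8}{79} \approx 0.10127$)
$C t = \left(-3\right) \frac{8}{79} = - \frac{24}{79}$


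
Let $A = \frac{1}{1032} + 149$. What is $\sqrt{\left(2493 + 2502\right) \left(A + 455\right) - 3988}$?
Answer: $\frac{\sqrt{89136498518}}{172} \approx 1735.8$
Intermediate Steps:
$A = \frac{153769}{1032}$ ($A = \frac{1}{1032} + 149 = \frac{153769}{1032} \approx 149.0$)
$\sqrt{\left(2493 + 2502\right) \left(A + 455\right) - 3988} = \sqrt{\left(2493 + 2502\right) \left(\frac{153769}{1032} + 455\right) - 3988} = \sqrt{4995 \cdot \frac{623329}{1032} - 3988} = \sqrt{\frac{1037842785}{344} - 3988} = \sqrt{\frac{1036470913}{344}} = \frac{\sqrt{89136498518}}{172}$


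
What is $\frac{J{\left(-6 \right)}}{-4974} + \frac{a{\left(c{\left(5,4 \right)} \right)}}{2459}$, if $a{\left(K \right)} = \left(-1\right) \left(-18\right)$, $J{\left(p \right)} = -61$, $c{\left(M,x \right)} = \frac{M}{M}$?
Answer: $\frac{239531}{12231066} \approx 0.019584$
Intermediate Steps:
$c{\left(M,x \right)} = 1$
$a{\left(K \right)} = 18$
$\frac{J{\left(-6 \right)}}{-4974} + \frac{a{\left(c{\left(5,4 \right)} \right)}}{2459} = - \frac{61}{-4974} + \frac{18}{2459} = \left(-61\right) \left(- \frac{1}{4974}\right) + 18 \cdot \frac{1}{2459} = \frac{61}{4974} + \frac{18}{2459} = \frac{239531}{12231066}$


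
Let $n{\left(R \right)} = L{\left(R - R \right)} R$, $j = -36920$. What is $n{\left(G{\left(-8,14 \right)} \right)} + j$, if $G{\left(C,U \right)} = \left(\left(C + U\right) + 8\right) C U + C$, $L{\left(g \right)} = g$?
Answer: $-36920$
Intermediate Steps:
$G{\left(C,U \right)} = C + C U \left(8 + C + U\right)$ ($G{\left(C,U \right)} = \left(8 + C + U\right) C U + C = C \left(8 + C + U\right) U + C = C U \left(8 + C + U\right) + C = C + C U \left(8 + C + U\right)$)
$n{\left(R \right)} = 0$ ($n{\left(R \right)} = \left(R - R\right) R = 0 R = 0$)
$n{\left(G{\left(-8,14 \right)} \right)} + j = 0 - 36920 = -36920$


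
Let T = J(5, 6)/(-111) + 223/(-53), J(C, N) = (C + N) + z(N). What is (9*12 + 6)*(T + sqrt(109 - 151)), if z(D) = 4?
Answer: -970824/1961 + 114*I*sqrt(42) ≈ -495.07 + 738.8*I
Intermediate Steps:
J(C, N) = 4 + C + N (J(C, N) = (C + N) + 4 = 4 + C + N)
T = -8516/1961 (T = (4 + 5 + 6)/(-111) + 223/(-53) = 15*(-1/111) + 223*(-1/53) = -5/37 - 223/53 = -8516/1961 ≈ -4.3427)
(9*12 + 6)*(T + sqrt(109 - 151)) = (9*12 + 6)*(-8516/1961 + sqrt(109 - 151)) = (108 + 6)*(-8516/1961 + sqrt(-42)) = 114*(-8516/1961 + I*sqrt(42)) = -970824/1961 + 114*I*sqrt(42)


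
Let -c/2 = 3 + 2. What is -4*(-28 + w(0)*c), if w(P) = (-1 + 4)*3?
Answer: 472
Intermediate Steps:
w(P) = 9 (w(P) = 3*3 = 9)
c = -10 (c = -2*(3 + 2) = -2*5 = -10)
-4*(-28 + w(0)*c) = -4*(-28 + 9*(-10)) = -4*(-28 - 90) = -4*(-118) = 472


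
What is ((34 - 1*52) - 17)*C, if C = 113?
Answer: -3955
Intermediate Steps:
((34 - 1*52) - 17)*C = ((34 - 1*52) - 17)*113 = ((34 - 52) - 17)*113 = (-18 - 17)*113 = -35*113 = -3955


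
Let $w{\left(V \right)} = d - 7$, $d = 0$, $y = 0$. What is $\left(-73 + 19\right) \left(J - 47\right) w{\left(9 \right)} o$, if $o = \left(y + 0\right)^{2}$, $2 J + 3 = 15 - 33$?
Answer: $0$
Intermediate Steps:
$J = - \frac{21}{2}$ ($J = - \frac{3}{2} + \frac{15 - 33}{2} = - \frac{3}{2} + \frac{1}{2} \left(-18\right) = - \frac{3}{2} - 9 = - \frac{21}{2} \approx -10.5$)
$o = 0$ ($o = \left(0 + 0\right)^{2} = 0^{2} = 0$)
$w{\left(V \right)} = -7$ ($w{\left(V \right)} = 0 - 7 = -7$)
$\left(-73 + 19\right) \left(J - 47\right) w{\left(9 \right)} o = \left(-73 + 19\right) \left(- \frac{21}{2} - 47\right) \left(-7\right) 0 = \left(-54\right) \left(- \frac{115}{2}\right) \left(-7\right) 0 = 3105 \left(-7\right) 0 = \left(-21735\right) 0 = 0$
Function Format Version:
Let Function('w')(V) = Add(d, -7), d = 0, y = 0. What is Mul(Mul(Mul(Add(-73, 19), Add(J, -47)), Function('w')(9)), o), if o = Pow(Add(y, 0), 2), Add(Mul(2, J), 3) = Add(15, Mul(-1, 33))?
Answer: 0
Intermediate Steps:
J = Rational(-21, 2) (J = Add(Rational(-3, 2), Mul(Rational(1, 2), Add(15, Mul(-1, 33)))) = Add(Rational(-3, 2), Mul(Rational(1, 2), Add(15, -33))) = Add(Rational(-3, 2), Mul(Rational(1, 2), -18)) = Add(Rational(-3, 2), -9) = Rational(-21, 2) ≈ -10.500)
o = 0 (o = Pow(Add(0, 0), 2) = Pow(0, 2) = 0)
Function('w')(V) = -7 (Function('w')(V) = Add(0, -7) = -7)
Mul(Mul(Mul(Add(-73, 19), Add(J, -47)), Function('w')(9)), o) = Mul(Mul(Mul(Add(-73, 19), Add(Rational(-21, 2), -47)), -7), 0) = Mul(Mul(Mul(-54, Rational(-115, 2)), -7), 0) = Mul(Mul(3105, -7), 0) = Mul(-21735, 0) = 0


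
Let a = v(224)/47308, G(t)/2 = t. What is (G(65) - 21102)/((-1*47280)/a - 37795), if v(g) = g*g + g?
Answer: 2202060/8628313 ≈ 0.25521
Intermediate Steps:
v(g) = g + g**2 (v(g) = g**2 + g = g + g**2)
G(t) = 2*t
a = 12600/11827 (a = (224*(1 + 224))/47308 = (224*225)*(1/47308) = 50400*(1/47308) = 12600/11827 ≈ 1.0654)
(G(65) - 21102)/((-1*47280)/a - 37795) = (2*65 - 21102)/((-1*47280)/(12600/11827) - 37795) = (130 - 21102)/(-47280*11827/12600 - 37795) = -20972/(-4659838/105 - 37795) = -20972/(-8628313/105) = -20972*(-105/8628313) = 2202060/8628313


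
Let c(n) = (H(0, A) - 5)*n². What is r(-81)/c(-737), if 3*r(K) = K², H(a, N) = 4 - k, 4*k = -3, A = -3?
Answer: -8748/543169 ≈ -0.016105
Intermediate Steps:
k = -¾ (k = (¼)*(-3) = -¾ ≈ -0.75000)
H(a, N) = 19/4 (H(a, N) = 4 - 1*(-¾) = 4 + ¾ = 19/4)
c(n) = -n²/4 (c(n) = (19/4 - 5)*n² = -n²/4)
r(K) = K²/3
r(-81)/c(-737) = ((⅓)*(-81)²)/((-¼*(-737)²)) = ((⅓)*6561)/((-¼*543169)) = 2187/(-543169/4) = 2187*(-4/543169) = -8748/543169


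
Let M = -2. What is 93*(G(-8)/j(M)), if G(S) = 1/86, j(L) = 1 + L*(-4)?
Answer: 31/258 ≈ 0.12016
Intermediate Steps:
j(L) = 1 - 4*L
G(S) = 1/86
93*(G(-8)/j(M)) = 93*(1/(86*(1 - 4*(-2)))) = 93*(1/(86*(1 + 8))) = 93*((1/86)/9) = 93*((1/86)*(1/9)) = 93*(1/774) = 31/258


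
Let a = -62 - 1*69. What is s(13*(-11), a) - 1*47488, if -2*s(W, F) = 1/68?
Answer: -6458369/136 ≈ -47488.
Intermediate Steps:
a = -131 (a = -62 - 69 = -131)
s(W, F) = -1/136 (s(W, F) = -½/68 = -½*1/68 = -1/136)
s(13*(-11), a) - 1*47488 = -1/136 - 1*47488 = -1/136 - 47488 = -6458369/136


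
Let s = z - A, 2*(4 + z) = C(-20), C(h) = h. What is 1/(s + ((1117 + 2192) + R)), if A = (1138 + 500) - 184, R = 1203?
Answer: 1/3044 ≈ 0.00032852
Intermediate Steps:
A = 1454 (A = 1638 - 184 = 1454)
z = -14 (z = -4 + (1/2)*(-20) = -4 - 10 = -14)
s = -1468 (s = -14 - 1*1454 = -14 - 1454 = -1468)
1/(s + ((1117 + 2192) + R)) = 1/(-1468 + ((1117 + 2192) + 1203)) = 1/(-1468 + (3309 + 1203)) = 1/(-1468 + 4512) = 1/3044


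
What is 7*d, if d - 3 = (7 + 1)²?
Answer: 469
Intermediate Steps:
d = 67 (d = 3 + (7 + 1)² = 3 + 8² = 3 + 64 = 67)
7*d = 7*67 = 469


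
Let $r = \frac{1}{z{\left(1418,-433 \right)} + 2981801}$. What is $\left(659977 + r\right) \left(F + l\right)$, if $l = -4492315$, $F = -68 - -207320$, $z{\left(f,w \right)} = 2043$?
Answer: $- \frac{8438439207568795107}{2983844} \approx -2.828 \cdot 10^{12}$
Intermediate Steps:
$F = 207252$ ($F = -68 + 207320 = 207252$)
$r = \frac{1}{2983844}$ ($r = \frac{1}{2043 + 2981801} = \frac{1}{2983844} \approx 3.3514 \cdot 10^{-7}$)
$\left(659977 + r\right) \left(F + l\right) = \left(659977 + \frac{1}{2983844}\right) \left(207252 - 4492315\right) = \frac{1969268411589}{2983844} \left(-4285063\right) = - \frac{8438439207568795107}{2983844}$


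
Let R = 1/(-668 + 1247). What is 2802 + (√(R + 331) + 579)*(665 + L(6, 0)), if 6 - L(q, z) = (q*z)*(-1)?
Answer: 391311 + 3355*√4438614/579 ≈ 4.0352e+5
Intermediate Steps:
R = 1/579 ≈ 0.0017271
L(q, z) = 6 + q*z (L(q, z) = 6 - q*z*(-1) = 6 - (-1)*q*z = 6 + q*z)
2802 + (√(R + 331) + 579)*(665 + L(6, 0)) = 2802 + (√(1/579 + 331) + 579)*(665 + (6 + 6*0)) = 2802 + (√(191650/579) + 579)*(665 + (6 + 0)) = 2802 + (5*√4438614/579 + 579)*(665 + 6) = 2802 + (579 + 5*√4438614/579)*671 = 2802 + (388509 + 3355*√4438614/579) = 391311 + 3355*√4438614/579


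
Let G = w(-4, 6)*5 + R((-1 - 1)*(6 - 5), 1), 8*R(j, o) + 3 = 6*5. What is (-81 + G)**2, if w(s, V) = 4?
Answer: 212521/64 ≈ 3320.6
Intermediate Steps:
R(j, o) = 27/8 (R(j, o) = -3/8 + (6*5)/8 = -3/8 + (1/8)*30 = -3/8 + 15/4 = 27/8)
G = 187/8 (G = 4*5 + 27/8 = 20 + 27/8 = 187/8 ≈ 23.375)
(-81 + G)**2 = (-81 + 187/8)**2 = (-461/8)**2 = 212521/64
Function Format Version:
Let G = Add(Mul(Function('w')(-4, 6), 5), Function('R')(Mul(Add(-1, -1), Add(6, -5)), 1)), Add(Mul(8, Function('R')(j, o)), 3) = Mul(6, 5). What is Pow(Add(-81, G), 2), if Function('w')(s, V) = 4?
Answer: Rational(212521, 64) ≈ 3320.6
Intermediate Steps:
Function('R')(j, o) = Rational(27, 8) (Function('R')(j, o) = Add(Rational(-3, 8), Mul(Rational(1, 8), Mul(6, 5))) = Add(Rational(-3, 8), Mul(Rational(1, 8), 30)) = Add(Rational(-3, 8), Rational(15, 4)) = Rational(27, 8))
G = Rational(187, 8) (G = Add(Mul(4, 5), Rational(27, 8)) = Add(20, Rational(27, 8)) = Rational(187, 8) ≈ 23.375)
Pow(Add(-81, G), 2) = Pow(Add(-81, Rational(187, 8)), 2) = Pow(Rational(-461, 8), 2) = Rational(212521, 64)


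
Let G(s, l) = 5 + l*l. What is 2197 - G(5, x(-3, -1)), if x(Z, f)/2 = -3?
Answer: 2156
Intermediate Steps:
x(Z, f) = -6 (x(Z, f) = 2*(-3) = -6)
G(s, l) = 5 + l²
2197 - G(5, x(-3, -1)) = 2197 - (5 + (-6)²) = 2197 - (5 + 36) = 2197 - 1*41 = 2197 - 41 = 2156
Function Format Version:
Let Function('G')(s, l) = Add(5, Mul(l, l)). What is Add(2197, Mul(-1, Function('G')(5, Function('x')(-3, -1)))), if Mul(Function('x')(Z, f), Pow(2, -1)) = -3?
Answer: 2156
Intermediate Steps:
Function('x')(Z, f) = -6 (Function('x')(Z, f) = Mul(2, -3) = -6)
Function('G')(s, l) = Add(5, Pow(l, 2))
Add(2197, Mul(-1, Function('G')(5, Function('x')(-3, -1)))) = Add(2197, Mul(-1, Add(5, Pow(-6, 2)))) = Add(2197, Mul(-1, Add(5, 36))) = Add(2197, Mul(-1, 41)) = Add(2197, -41) = 2156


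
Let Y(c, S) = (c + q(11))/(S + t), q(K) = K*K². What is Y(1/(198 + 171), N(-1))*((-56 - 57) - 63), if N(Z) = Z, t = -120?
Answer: 7858240/4059 ≈ 1936.0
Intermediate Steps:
q(K) = K³
Y(c, S) = (1331 + c)/(-120 + S) (Y(c, S) = (c + 11³)/(S - 120) = (c + 1331)/(-120 + S) = (1331 + c)/(-120 + S))
Y(1/(198 + 171), N(-1))*((-56 - 57) - 63) = ((1331 + 1/(198 + 171))/(-120 - 1))*((-56 - 57) - 63) = ((1331 + 1/369)/(-121))*(-113 - 63) = -(1331 + 1/369)/121*(-176) = -1/121*491140/369*(-176) = -491140/44649*(-176) = 7858240/4059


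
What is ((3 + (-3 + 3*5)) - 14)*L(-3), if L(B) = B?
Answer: -3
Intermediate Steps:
((3 + (-3 + 3*5)) - 14)*L(-3) = ((3 + (-3 + 3*5)) - 14)*(-3) = ((3 + (-3 + 15)) - 14)*(-3) = ((3 + 12) - 14)*(-3) = (15 - 14)*(-3) = 1*(-3) = -3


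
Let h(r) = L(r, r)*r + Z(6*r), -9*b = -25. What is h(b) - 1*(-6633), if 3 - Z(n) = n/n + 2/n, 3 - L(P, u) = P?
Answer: 13436882/2025 ≈ 6635.5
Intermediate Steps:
L(P, u) = 3 - P
b = 25/9 (b = -1/9*(-25) = 25/9 ≈ 2.7778)
Z(n) = 2 - 2/n (Z(n) = 3 - (n/n + 2/n) = 3 - (1 + 2/n) = 3 + (-1 - 2/n) = 2 - 2/n)
h(r) = 2 - 1/(3*r) + r*(3 - r) (h(r) = (3 - r)*r + (2 - 2*1/(6*r)) = r*(3 - r) + (2 - 1/(3*r)) = 2 - 1/(3*r) + r*(3 - r))
h(b) - 1*(-6633) = (-1/3 + 25*(2 - 1*25/9*(-3 + 25/9))/9)/(25/9) - 1*(-6633) = 9*(-1/3 + 25*(2 - 1*25/9*(-2/9))/9)/25 + 6633 = 9*(-1/3 + 25*(2 + 50/81)/9)/25 + 6633 = 9*(-1/3 + (25/9)*(212/81))/25 + 6633 = 9*(-1/3 + 5300/729)/25 + 6633 = (9/25)*(5057/729) + 6633 = 5057/2025 + 6633 = 13436882/2025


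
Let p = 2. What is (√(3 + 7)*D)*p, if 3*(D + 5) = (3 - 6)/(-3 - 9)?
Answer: -59*√10/6 ≈ -31.096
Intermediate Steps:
D = -59/12 (D = -5 + ((3 - 6)/(-3 - 9))/3 = -5 + (-3/(-12))/3 = -5 + (-3*(-1/12))/3 = -5 + (⅓)*(¼) = -5 + 1/12 = -59/12 ≈ -4.9167)
(√(3 + 7)*D)*p = (√(3 + 7)*(-59/12))*2 = (√10*(-59/12))*2 = -59*√10/12*2 = -59*√10/6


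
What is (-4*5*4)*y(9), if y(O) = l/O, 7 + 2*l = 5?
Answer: 80/9 ≈ 8.8889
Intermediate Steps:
l = -1 (l = -7/2 + (½)*5 = -7/2 + 5/2 = -1)
y(O) = -1/O
(-4*5*4)*y(9) = (-4*5*4)*(-1/9) = (-20*4)*(-1*⅑) = -80*(-⅑) = 80/9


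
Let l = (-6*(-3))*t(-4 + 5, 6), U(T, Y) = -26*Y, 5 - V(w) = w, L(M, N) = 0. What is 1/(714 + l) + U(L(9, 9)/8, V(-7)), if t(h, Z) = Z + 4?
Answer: -278927/894 ≈ -312.00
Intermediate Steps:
V(w) = 5 - w
t(h, Z) = 4 + Z
l = 180 (l = (-6*(-3))*(4 + 6) = 18*10 = 180)
1/(714 + l) + U(L(9, 9)/8, V(-7)) = 1/(714 + 180) - 26*(5 - 1*(-7)) = 1/894 - 26*(5 + 7) = 1/894 - 26*12 = 1/894 - 312 = -278927/894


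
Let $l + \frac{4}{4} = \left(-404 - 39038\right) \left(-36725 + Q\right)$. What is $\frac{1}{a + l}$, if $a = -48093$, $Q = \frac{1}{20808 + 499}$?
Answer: $\frac{1639}{2374024881450} \approx 6.9039 \cdot 10^{-10}$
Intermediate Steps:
$Q = \frac{1}{21307} \approx 4.6933 \cdot 10^{-5}$
$l = \frac{2374103705877}{1639}$ ($l = -1 + \left(-404 - 39038\right) \left(-36725 + \frac{1}{21307}\right) = -1 - - \frac{2374103707516}{1639} = -1 + \frac{2374103707516}{1639} = \frac{2374103705877}{1639} \approx 1.4485 \cdot 10^{9}$)
$\frac{1}{a + l} = \frac{1}{-48093 + \frac{2374103705877}{1639}} = \frac{1}{\frac{2374024881450}{1639}} = \frac{1639}{2374024881450}$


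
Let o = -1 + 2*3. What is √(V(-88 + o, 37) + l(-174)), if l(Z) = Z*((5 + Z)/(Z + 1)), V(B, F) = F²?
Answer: √35885563/173 ≈ 34.627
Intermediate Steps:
o = 5 (o = -1 + 6 = 5)
l(Z) = Z*(5 + Z)/(1 + Z) (l(Z) = Z*((5 + Z)/(1 + Z)) = Z*(5 + Z)/(1 + Z))
√(V(-88 + o, 37) + l(-174)) = √(37² - 174*(5 - 174)/(1 - 174)) = √(1369 - 174*(-169)/(-173)) = √(1369 - 174*(-1/173)*(-169)) = √(1369 - 29406/173) = √(207431/173) = √35885563/173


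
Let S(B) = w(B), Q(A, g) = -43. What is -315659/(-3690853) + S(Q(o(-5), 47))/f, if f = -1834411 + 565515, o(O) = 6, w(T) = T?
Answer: 400697149143/4683308608288 ≈ 0.085559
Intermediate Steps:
S(B) = B
f = -1268896
-315659/(-3690853) + S(Q(o(-5), 47))/f = -315659/(-3690853) - 43/(-1268896) = -315659*(-1/3690853) - 43*(-1/1268896) = 315659/3690853 + 43/1268896 = 400697149143/4683308608288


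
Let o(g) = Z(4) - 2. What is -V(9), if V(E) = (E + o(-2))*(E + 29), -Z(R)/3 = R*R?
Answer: 1558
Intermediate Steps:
Z(R) = -3*R² (Z(R) = -3*R*R = -3*R²)
o(g) = -50 (o(g) = -3*4² - 2 = -3*16 - 2 = -48 - 2 = -50)
V(E) = (-50 + E)*(29 + E) (V(E) = (E - 50)*(E + 29) = (-50 + E)*(29 + E))
-V(9) = -(-1450 + 9² - 21*9) = -(-1450 + 81 - 189) = -1*(-1558) = 1558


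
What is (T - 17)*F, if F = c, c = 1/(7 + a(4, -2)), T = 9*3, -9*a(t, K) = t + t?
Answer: 18/11 ≈ 1.6364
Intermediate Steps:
a(t, K) = -2*t/9 (a(t, K) = -(t + t)/9 = -2*t/9)
T = 27
c = 9/55 (c = 1/(7 - 2/9*4) = 1/(7 - 8/9) = 1/(55/9) = 9/55 ≈ 0.16364)
F = 9/55 ≈ 0.16364
(T - 17)*F = (27 - 17)*(9/55) = 10*(9/55) = 18/11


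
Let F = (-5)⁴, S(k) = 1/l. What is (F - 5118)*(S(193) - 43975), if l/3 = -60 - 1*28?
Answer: 52161038693/264 ≈ 1.9758e+8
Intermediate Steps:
l = -264 (l = 3*(-60 - 1*28) = 3*(-60 - 28) = 3*(-88) = -264)
S(k) = -1/264 (S(k) = 1/(-264) = -1/264)
F = 625
(F - 5118)*(S(193) - 43975) = (625 - 5118)*(-1/264 - 43975) = -4493*(-11609401/264) = 52161038693/264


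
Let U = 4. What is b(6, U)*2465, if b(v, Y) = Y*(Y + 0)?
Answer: 39440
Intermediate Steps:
b(v, Y) = Y**2 (b(v, Y) = Y*Y = Y**2)
b(6, U)*2465 = 4**2*2465 = 16*2465 = 39440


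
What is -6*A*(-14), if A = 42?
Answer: 3528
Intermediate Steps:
-6*A*(-14) = -6*42*(-14) = -252*(-14) = 3528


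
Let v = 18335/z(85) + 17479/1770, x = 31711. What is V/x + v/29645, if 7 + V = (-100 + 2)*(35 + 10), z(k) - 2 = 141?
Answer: -32034343714333/237941774520450 ≈ -0.13463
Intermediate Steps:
z(k) = 143 (z(k) = 2 + 141 = 143)
v = 34952447/253110 (v = 18335/143 + 17479/1770 = 34952447/253110 ≈ 138.09)
V = -4417 (V = -7 + (-100 + 2)*(35 + 10) = -7 - 98*45 = -7 - 4410 = -4417)
V/x + v/29645 = -4417/31711 + (34952447/253110)/29645 = -4417*1/31711 + (34952447/253110)*(1/29645) = -4417/31711 + 34952447/7503445950 = -32034343714333/237941774520450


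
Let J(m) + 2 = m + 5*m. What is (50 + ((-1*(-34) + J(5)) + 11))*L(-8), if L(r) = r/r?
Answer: 123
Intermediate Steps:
J(m) = -2 + 6*m (J(m) = -2 + (m + 5*m) = -2 + 6*m)
L(r) = 1
(50 + ((-1*(-34) + J(5)) + 11))*L(-8) = (50 + ((-1*(-34) + (-2 + 6*5)) + 11))*1 = (50 + ((34 + (-2 + 30)) + 11))*1 = (50 + ((34 + 28) + 11))*1 = (50 + (62 + 11))*1 = (50 + 73)*1 = 123*1 = 123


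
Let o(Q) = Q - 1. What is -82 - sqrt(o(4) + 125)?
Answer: -82 - 8*sqrt(2) ≈ -93.314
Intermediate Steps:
o(Q) = -1 + Q
-82 - sqrt(o(4) + 125) = -82 - sqrt((-1 + 4) + 125) = -82 - sqrt(3 + 125) = -82 - sqrt(128) = -82 - 8*sqrt(2)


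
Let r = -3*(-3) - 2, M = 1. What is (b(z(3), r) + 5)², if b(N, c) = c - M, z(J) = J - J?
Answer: 121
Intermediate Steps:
r = 7 (r = 9 - 2 = 7)
z(J) = 0
b(N, c) = -1 + c (b(N, c) = c - 1*1 = c - 1 = -1 + c)
(b(z(3), r) + 5)² = ((-1 + 7) + 5)² = (6 + 5)² = 11² = 121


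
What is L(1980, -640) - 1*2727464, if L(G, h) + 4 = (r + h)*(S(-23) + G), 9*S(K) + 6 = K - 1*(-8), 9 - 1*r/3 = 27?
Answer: -12299906/3 ≈ -4.1000e+6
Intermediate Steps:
r = -54 (r = 27 - 3*27 = 27 - 81 = -54)
S(K) = 2/9 + K/9 (S(K) = -2/3 + (K - 1*(-8))/9 = -2/3 + (K + 8)/9 = -2/3 + (8 + K)/9 = -2/3 + (8/9 + K/9) = 2/9 + K/9)
L(G, h) = -4 + (-54 + h)*(-7/3 + G) (L(G, h) = -4 + (-54 + h)*((2/9 + (1/9)*(-23)) + G) = -4 + (-54 + h)*((2/9 - 23/9) + G) = -4 + (-54 + h)*(-7/3 + G))
L(1980, -640) - 1*2727464 = (122 - 54*1980 - 7/3*(-640) + 1980*(-640)) - 1*2727464 = (122 - 106920 + 4480/3 - 1267200) - 2727464 = -4117514/3 - 2727464 = -12299906/3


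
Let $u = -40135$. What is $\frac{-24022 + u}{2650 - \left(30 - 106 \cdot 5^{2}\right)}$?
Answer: $- \frac{64157}{5270} \approx -12.174$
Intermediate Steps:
$\frac{-24022 + u}{2650 - \left(30 - 106 \cdot 5^{2}\right)} = \frac{-24022 - 40135}{2650 - \left(30 - 106 \cdot 5^{2}\right)} = - \frac{64157}{2650 + \left(106 \cdot 25 - 30\right)} = - \frac{64157}{2650 + \left(2650 - 30\right)} = - \frac{64157}{2650 + 2620} = - \frac{64157}{5270}$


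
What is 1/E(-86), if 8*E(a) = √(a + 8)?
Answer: -4*I*√78/39 ≈ -0.90582*I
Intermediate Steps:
E(a) = √(8 + a)/8 (E(a) = √(a + 8)/8 = √(8 + a)/8)
1/E(-86) = 1/(√(8 - 86)/8) = 1/(√(-78)/8) = 1/((I*√78)/8) = 1/(I*√78/8) = -4*I*√78/39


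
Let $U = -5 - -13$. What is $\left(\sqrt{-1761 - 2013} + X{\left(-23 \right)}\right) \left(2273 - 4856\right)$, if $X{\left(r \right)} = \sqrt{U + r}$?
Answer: $2583 i \left(- \sqrt{15} - \sqrt{3774}\right) \approx - 1.6869 \cdot 10^{5} i$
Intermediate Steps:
$U = 8$ ($U = -5 + 13 = 8$)
$X{\left(r \right)} = \sqrt{8 + r}$
$\left(\sqrt{-1761 - 2013} + X{\left(-23 \right)}\right) \left(2273 - 4856\right) = \left(\sqrt{-1761 - 2013} + \sqrt{8 - 23}\right) \left(2273 - 4856\right) = \left(\sqrt{-3774} + \sqrt{-15}\right) \left(-2583\right) = \left(i \sqrt{3774} + i \sqrt{15}\right) \left(-2583\right) = \left(i \sqrt{15} + i \sqrt{3774}\right) \left(-2583\right) = - 2583 i \sqrt{15} - 2583 i \sqrt{3774}$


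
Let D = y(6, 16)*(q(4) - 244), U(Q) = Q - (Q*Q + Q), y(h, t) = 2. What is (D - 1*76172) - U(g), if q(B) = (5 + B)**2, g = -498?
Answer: 171506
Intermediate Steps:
U(Q) = -Q**2 (U(Q) = Q - (Q**2 + Q) = Q - (Q + Q**2) = Q + (-Q - Q**2) = -Q**2)
D = -326 (D = 2*((5 + 4)**2 - 244) = 2*(9**2 - 244) = 2*(81 - 244) = 2*(-163) = -326)
(D - 1*76172) - U(g) = (-326 - 1*76172) - (-1)*(-498)**2 = (-326 - 76172) - (-1)*248004 = -76498 - 1*(-248004) = -76498 + 248004 = 171506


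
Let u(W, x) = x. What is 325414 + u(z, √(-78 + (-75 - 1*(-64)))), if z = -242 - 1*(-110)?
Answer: 325414 + I*√89 ≈ 3.2541e+5 + 9.434*I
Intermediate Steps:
z = -132 (z = -242 + 110 = -132)
325414 + u(z, √(-78 + (-75 - 1*(-64)))) = 325414 + √(-78 + (-75 - 1*(-64))) = 325414 + √(-78 + (-75 + 64)) = 325414 + √(-78 - 11) = 325414 + √(-89) = 325414 + I*√89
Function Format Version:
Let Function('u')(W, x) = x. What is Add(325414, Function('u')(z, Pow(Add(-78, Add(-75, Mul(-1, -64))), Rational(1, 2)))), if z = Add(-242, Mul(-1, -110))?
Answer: Add(325414, Mul(I, Pow(89, Rational(1, 2)))) ≈ Add(3.2541e+5, Mul(9.4340, I))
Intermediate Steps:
z = -132 (z = Add(-242, 110) = -132)
Add(325414, Function('u')(z, Pow(Add(-78, Add(-75, Mul(-1, -64))), Rational(1, 2)))) = Add(325414, Pow(Add(-78, Add(-75, Mul(-1, -64))), Rational(1, 2))) = Add(325414, Pow(Add(-78, Add(-75, 64)), Rational(1, 2))) = Add(325414, Pow(Add(-78, -11), Rational(1, 2))) = Add(325414, Pow(-89, Rational(1, 2))) = Add(325414, Mul(I, Pow(89, Rational(1, 2))))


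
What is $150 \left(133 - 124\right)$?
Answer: $1350$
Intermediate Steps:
$150 \left(133 - 124\right) = 150 \cdot 9 = 1350$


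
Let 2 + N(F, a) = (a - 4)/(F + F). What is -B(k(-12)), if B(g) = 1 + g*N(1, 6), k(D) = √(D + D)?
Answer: -1 + 2*I*√6 ≈ -1.0 + 4.899*I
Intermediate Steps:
N(F, a) = -2 + (-4 + a)/(2*F) (N(F, a) = -2 + (a - 4)/(F + F) = -2 + (-4 + a)/((2*F)) = -2 + (-4 + a)*(1/(2*F)) = -2 + (-4 + a)/(2*F))
k(D) = √2*√D (k(D) = √(2*D) = √2*√D)
B(g) = 1 - g (B(g) = 1 + g*((½)*(-4 + 6 - 4*1)/1) = 1 + g*((½)*1*(-4 + 6 - 4)) = 1 + g*((½)*1*(-2)) = 1 + g*(-1) = 1 - g)
-B(k(-12)) = -(1 - √2*√(-12)) = -(1 - √2*2*I*√3) = -(1 - 2*I*√6) = -1 + 2*I*√6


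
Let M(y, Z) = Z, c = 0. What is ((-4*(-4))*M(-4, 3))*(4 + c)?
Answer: 192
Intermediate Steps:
((-4*(-4))*M(-4, 3))*(4 + c) = (-4*(-4)*3)*(4 + 0) = (16*3)*4 = 48*4 = 192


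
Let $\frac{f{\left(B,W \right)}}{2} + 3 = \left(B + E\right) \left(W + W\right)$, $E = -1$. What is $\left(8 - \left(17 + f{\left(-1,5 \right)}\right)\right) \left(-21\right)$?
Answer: $-777$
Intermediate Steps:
$f{\left(B,W \right)} = -6 + 4 W \left(-1 + B\right)$ ($f{\left(B,W \right)} = -6 + 2 \left(B - 1\right) \left(W + W\right) = -6 + 2 \left(-1 + B\right) 2 W = -6 + 2 \cdot 2 W \left(-1 + B\right) = -6 + 4 W \left(-1 + B\right)$)
$\left(8 - \left(17 + f{\left(-1,5 \right)}\right)\right) \left(-21\right) = \left(8 - \left(11 - 20 + 4 \left(-1\right) 5\right)\right) \left(-21\right) = \left(8 - -29\right) \left(-21\right) = \left(8 + \left(-17 + 46\right)\right) \left(-21\right) = \left(8 + 29\right) \left(-21\right) = 37 \left(-21\right) = -777$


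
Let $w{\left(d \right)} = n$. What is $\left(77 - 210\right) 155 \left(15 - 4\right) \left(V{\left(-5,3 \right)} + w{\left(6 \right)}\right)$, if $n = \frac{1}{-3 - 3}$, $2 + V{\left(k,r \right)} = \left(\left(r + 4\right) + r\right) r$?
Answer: $- \frac{37869755}{6} \approx -6.3116 \cdot 10^{6}$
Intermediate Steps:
$V{\left(k,r \right)} = -2 + r \left(4 + 2 r\right)$ ($V{\left(k,r \right)} = -2 + \left(\left(r + 4\right) + r\right) r = -2 + \left(\left(4 + r\right) + r\right) r = -2 + \left(4 + 2 r\right) r = -2 + r \left(4 + 2 r\right)$)
$n = - \frac{1}{6}$ ($n = \frac{1}{-6} = - \frac{1}{6} \approx -0.16667$)
$w{\left(d \right)} = - \frac{1}{6}$
$\left(77 - 210\right) 155 \left(15 - 4\right) \left(V{\left(-5,3 \right)} + w{\left(6 \right)}\right) = \left(77 - 210\right) 155 \left(15 - 4\right) \left(\left(-2 + 2 \cdot 3^{2} + 4 \cdot 3\right) - \frac{1}{6}\right) = \left(-133\right) 155 \cdot 11 \left(\left(-2 + 2 \cdot 9 + 12\right) - \frac{1}{6}\right) = - 20615 \cdot 11 \left(\left(-2 + 18 + 12\right) - \frac{1}{6}\right) = - 20615 \cdot 11 \left(28 - \frac{1}{6}\right) = - 20615 \cdot 11 \cdot \frac{167}{6} = \left(-20615\right) \frac{1837}{6} = - \frac{37869755}{6}$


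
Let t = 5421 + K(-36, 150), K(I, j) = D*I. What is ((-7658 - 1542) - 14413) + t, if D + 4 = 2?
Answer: -18120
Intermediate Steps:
D = -2 (D = -4 + 2 = -2)
K(I, j) = -2*I
t = 5493 (t = 5421 - 2*(-36) = 5421 + 72 = 5493)
((-7658 - 1542) - 14413) + t = ((-7658 - 1542) - 14413) + 5493 = (-9200 - 14413) + 5493 = -23613 + 5493 = -18120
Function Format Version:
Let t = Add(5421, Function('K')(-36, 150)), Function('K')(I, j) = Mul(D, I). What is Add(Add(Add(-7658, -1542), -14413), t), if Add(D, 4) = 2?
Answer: -18120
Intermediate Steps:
D = -2 (D = Add(-4, 2) = -2)
Function('K')(I, j) = Mul(-2, I)
t = 5493 (t = Add(5421, Mul(-2, -36)) = Add(5421, 72) = 5493)
Add(Add(Add(-7658, -1542), -14413), t) = Add(Add(Add(-7658, -1542), -14413), 5493) = Add(Add(-9200, -14413), 5493) = Add(-23613, 5493) = -18120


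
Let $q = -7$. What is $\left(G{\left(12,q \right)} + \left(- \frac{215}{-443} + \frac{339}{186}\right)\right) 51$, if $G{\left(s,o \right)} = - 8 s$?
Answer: $- \frac{131240697}{27466} \approx -4778.3$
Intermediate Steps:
$\left(G{\left(12,q \right)} + \left(- \frac{215}{-443} + \frac{339}{186}\right)\right) 51 = \left(\left(-8\right) 12 + \left(- \frac{215}{-443} + \frac{339}{186}\right)\right) 51 = \left(-96 + \left(\left(-215\right) \left(- \frac{1}{443}\right) + 339 \cdot \frac{1}{186}\right)\right) 51 = \left(-96 + \left(\frac{215}{443} + \frac{113}{62}\right)\right) 51 = \left(-96 + \frac{63389}{27466}\right) 51 = \left(- \frac{2573347}{27466}\right) 51 = - \frac{131240697}{27466}$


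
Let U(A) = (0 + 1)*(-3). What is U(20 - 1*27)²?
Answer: 9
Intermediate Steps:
U(A) = -3 (U(A) = 1*(-3) = -3)
U(20 - 1*27)² = (-3)² = 9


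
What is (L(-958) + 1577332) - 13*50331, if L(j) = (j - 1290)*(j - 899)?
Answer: 5097565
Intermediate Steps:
L(j) = (-1290 + j)*(-899 + j)
(L(-958) + 1577332) - 13*50331 = ((1159710 + (-958)² - 2189*(-958)) + 1577332) - 13*50331 = ((1159710 + 917764 + 2097062) + 1577332) - 654303 = (4174536 + 1577332) - 654303 = 5751868 - 654303 = 5097565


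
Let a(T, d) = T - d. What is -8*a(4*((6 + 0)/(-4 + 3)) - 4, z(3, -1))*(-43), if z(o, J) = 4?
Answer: -11008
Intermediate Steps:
-8*a(4*((6 + 0)/(-4 + 3)) - 4, z(3, -1))*(-43) = -8*((4*((6 + 0)/(-4 + 3)) - 4) - 1*4)*(-43) = -8*((4*(6/(-1)) - 4) - 4)*(-43) = -8*((4*(6*(-1)) - 4) - 4)*(-43) = -8*((4*(-6) - 4) - 4)*(-43) = -8*((-24 - 4) - 4)*(-43) = -8*(-28 - 4)*(-43) = -8*(-32)*(-43) = 256*(-43) = -11008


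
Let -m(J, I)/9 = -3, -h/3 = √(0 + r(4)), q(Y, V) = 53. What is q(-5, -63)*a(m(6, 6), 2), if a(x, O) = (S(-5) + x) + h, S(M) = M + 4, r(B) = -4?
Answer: 1378 - 318*I ≈ 1378.0 - 318.0*I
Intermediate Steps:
S(M) = 4 + M
h = -6*I (h = -3*√(0 - 4) = -6*I ≈ -6.0*I)
m(J, I) = 27 (m(J, I) = -9*(-3) = 27)
a(x, O) = -1 + x - 6*I (a(x, O) = ((4 - 5) + x) - 6*I = (-1 + x) - 6*I = -1 + x - 6*I)
q(-5, -63)*a(m(6, 6), 2) = 53*(-1 + 27 - 6*I) = 53*(26 - 6*I) = 1378 - 318*I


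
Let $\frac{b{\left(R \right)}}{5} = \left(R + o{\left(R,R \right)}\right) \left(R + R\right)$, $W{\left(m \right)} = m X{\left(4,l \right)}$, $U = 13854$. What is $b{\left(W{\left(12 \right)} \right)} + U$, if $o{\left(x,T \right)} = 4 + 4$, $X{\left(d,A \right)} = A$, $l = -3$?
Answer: $23934$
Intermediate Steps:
$o{\left(x,T \right)} = 8$
$W{\left(m \right)} = - 3 m$ ($W{\left(m \right)} = m \left(-3\right) = - 3 m$)
$b{\left(R \right)} = 10 R \left(8 + R\right)$ ($b{\left(R \right)} = 5 \left(R + 8\right) \left(R + R\right) = 5 \left(8 + R\right) 2 R = 5 \cdot 2 R \left(8 + R\right) = 10 R \left(8 + R\right)$)
$b{\left(W{\left(12 \right)} \right)} + U = 10 \left(\left(-3\right) 12\right) \left(8 - 36\right) + 13854 = 10 \left(-36\right) \left(8 - 36\right) + 13854 = 10 \left(-36\right) \left(-28\right) + 13854 = 10080 + 13854 = 23934$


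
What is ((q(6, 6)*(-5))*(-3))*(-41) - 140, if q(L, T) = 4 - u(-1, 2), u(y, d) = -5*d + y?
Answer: -9365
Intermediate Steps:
u(y, d) = y - 5*d
q(L, T) = 15 (q(L, T) = 4 - (-1 - 5*2) = 4 - (-1 - 10) = 4 - 1*(-11) = 4 + 11 = 15)
((q(6, 6)*(-5))*(-3))*(-41) - 140 = ((15*(-5))*(-3))*(-41) - 140 = -75*(-3)*(-41) - 140 = 225*(-41) - 140 = -9225 - 140 = -9365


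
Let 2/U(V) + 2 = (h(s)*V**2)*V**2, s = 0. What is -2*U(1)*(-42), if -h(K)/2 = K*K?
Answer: -84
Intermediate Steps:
h(K) = -2*K**2 (h(K) = -2*K*K = -2*K**2)
U(V) = -1 (U(V) = 2/(-2 + ((-2*0**2)*V**2)*V**2) = 2/(-2 + ((-2*0)*V**2)*V**2) = 2/(-2 + (0*V**2)*V**2) = 2/(-2 + 0*V**2) = 2/(-2 + 0) = 2/(-2) = 2*(-1/2) = -1)
-2*U(1)*(-42) = -2*(-1)*(-42) = 2*(-42) = -84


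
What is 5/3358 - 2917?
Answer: -9795281/3358 ≈ -2917.0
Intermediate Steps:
5/3358 - 2917 = -9795281/3358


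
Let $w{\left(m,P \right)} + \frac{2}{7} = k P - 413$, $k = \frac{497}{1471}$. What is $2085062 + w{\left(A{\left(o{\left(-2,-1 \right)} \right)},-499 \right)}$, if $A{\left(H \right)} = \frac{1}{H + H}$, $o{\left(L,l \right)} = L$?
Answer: $\frac{21463891790}{10297} \approx 2.0845 \cdot 10^{6}$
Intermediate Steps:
$k = \frac{497}{1471}$ ($k = 497 \cdot \frac{1}{1471} = \frac{497}{1471} \approx 0.33787$)
$A{\left(H \right)} = \frac{1}{2 H}$
$w{\left(m,P \right)} = - \frac{2893}{7} + \frac{497 P}{1471}$ ($w{\left(m,P \right)} = - \frac{2}{7} + \left(\frac{497 P}{1471} - 413\right) = - \frac{2}{7} + \left(-413 + \frac{497 P}{1471}\right) = - \frac{2893}{7} + \frac{497 P}{1471}$)
$2085062 + w{\left(A{\left(o{\left(-2,-1 \right)} \right)},-499 \right)} = 2085062 + \left(- \frac{2893}{7} + \frac{497}{1471} \left(-499\right)\right) = 2085062 - \frac{5991624}{10297} = \frac{21463891790}{10297}$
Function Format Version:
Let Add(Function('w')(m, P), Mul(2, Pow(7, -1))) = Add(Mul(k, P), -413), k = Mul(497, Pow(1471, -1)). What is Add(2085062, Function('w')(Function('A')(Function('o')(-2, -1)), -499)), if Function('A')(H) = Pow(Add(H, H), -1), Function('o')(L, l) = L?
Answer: Rational(21463891790, 10297) ≈ 2.0845e+6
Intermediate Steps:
k = Rational(497, 1471) (k = Mul(497, Rational(1, 1471)) = Rational(497, 1471) ≈ 0.33787)
Function('A')(H) = Mul(Rational(1, 2), Pow(H, -1)) (Function('A')(H) = Pow(Mul(2, H), -1) = Mul(Rational(1, 2), Pow(H, -1)))
Function('w')(m, P) = Add(Rational(-2893, 7), Mul(Rational(497, 1471), P)) (Function('w')(m, P) = Add(Rational(-2, 7), Add(Mul(Rational(497, 1471), P), -413)) = Add(Rational(-2, 7), Add(-413, Mul(Rational(497, 1471), P))) = Add(Rational(-2893, 7), Mul(Rational(497, 1471), P)))
Add(2085062, Function('w')(Function('A')(Function('o')(-2, -1)), -499)) = Add(2085062, Add(Rational(-2893, 7), Mul(Rational(497, 1471), -499))) = Add(2085062, Add(Rational(-2893, 7), Rational(-248003, 1471))) = Add(2085062, Rational(-5991624, 10297)) = Rational(21463891790, 10297)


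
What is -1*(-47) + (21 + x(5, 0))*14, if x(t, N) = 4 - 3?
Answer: 355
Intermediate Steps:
x(t, N) = 1
-1*(-47) + (21 + x(5, 0))*14 = -1*(-47) + (21 + 1)*14 = 47 + 22*14 = 47 + 308 = 355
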